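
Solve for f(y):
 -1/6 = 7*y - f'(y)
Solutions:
 f(y) = C1 + 7*y^2/2 + y/6


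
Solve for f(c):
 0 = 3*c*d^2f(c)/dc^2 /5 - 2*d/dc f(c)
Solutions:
 f(c) = C1 + C2*c^(13/3)


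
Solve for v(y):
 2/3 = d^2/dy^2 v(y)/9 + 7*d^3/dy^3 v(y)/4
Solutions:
 v(y) = C1 + C2*y + C3*exp(-4*y/63) + 3*y^2


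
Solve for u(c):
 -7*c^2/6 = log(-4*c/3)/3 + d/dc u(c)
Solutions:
 u(c) = C1 - 7*c^3/18 - c*log(-c)/3 + c*(-log(2) + 1/3 + log(6)/3)


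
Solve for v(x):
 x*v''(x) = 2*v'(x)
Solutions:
 v(x) = C1 + C2*x^3


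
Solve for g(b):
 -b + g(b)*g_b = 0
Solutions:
 g(b) = -sqrt(C1 + b^2)
 g(b) = sqrt(C1 + b^2)


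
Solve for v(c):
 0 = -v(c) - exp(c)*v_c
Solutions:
 v(c) = C1*exp(exp(-c))


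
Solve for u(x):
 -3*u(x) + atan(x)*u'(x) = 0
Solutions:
 u(x) = C1*exp(3*Integral(1/atan(x), x))


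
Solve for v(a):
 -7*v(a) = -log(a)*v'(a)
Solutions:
 v(a) = C1*exp(7*li(a))


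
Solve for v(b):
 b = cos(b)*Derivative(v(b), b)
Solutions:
 v(b) = C1 + Integral(b/cos(b), b)


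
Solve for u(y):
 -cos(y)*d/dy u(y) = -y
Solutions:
 u(y) = C1 + Integral(y/cos(y), y)


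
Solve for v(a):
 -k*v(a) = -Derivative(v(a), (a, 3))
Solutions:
 v(a) = C1*exp(a*k^(1/3)) + C2*exp(a*k^(1/3)*(-1 + sqrt(3)*I)/2) + C3*exp(-a*k^(1/3)*(1 + sqrt(3)*I)/2)


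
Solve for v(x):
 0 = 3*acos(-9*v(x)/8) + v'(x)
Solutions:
 Integral(1/acos(-9*_y/8), (_y, v(x))) = C1 - 3*x


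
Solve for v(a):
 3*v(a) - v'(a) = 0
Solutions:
 v(a) = C1*exp(3*a)


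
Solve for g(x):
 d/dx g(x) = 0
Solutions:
 g(x) = C1


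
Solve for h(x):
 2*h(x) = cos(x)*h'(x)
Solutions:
 h(x) = C1*(sin(x) + 1)/(sin(x) - 1)


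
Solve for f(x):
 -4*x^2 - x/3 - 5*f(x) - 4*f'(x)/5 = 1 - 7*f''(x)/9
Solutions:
 f(x) = C1*exp(3*x*(6 - sqrt(911))/35) + C2*exp(3*x*(6 + sqrt(911))/35) - 4*x^2/5 + 71*x/375 - 13477/28125


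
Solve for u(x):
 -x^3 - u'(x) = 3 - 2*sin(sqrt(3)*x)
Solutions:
 u(x) = C1 - x^4/4 - 3*x - 2*sqrt(3)*cos(sqrt(3)*x)/3


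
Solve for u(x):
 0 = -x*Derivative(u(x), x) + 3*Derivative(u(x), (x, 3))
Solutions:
 u(x) = C1 + Integral(C2*airyai(3^(2/3)*x/3) + C3*airybi(3^(2/3)*x/3), x)


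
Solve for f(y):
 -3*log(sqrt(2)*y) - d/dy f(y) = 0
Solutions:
 f(y) = C1 - 3*y*log(y) - 3*y*log(2)/2 + 3*y


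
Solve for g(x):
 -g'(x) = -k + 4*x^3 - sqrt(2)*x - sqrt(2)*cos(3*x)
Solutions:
 g(x) = C1 + k*x - x^4 + sqrt(2)*x^2/2 + sqrt(2)*sin(3*x)/3


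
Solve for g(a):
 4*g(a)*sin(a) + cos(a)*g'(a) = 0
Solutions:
 g(a) = C1*cos(a)^4


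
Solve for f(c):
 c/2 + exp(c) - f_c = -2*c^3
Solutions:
 f(c) = C1 + c^4/2 + c^2/4 + exp(c)


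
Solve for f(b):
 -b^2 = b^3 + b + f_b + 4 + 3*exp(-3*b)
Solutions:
 f(b) = C1 - b^4/4 - b^3/3 - b^2/2 - 4*b + exp(-3*b)


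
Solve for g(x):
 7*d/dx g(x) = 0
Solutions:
 g(x) = C1


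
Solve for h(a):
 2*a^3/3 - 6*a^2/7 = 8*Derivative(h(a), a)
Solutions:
 h(a) = C1 + a^4/48 - a^3/28


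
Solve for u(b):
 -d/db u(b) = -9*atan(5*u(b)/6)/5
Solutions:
 Integral(1/atan(5*_y/6), (_y, u(b))) = C1 + 9*b/5


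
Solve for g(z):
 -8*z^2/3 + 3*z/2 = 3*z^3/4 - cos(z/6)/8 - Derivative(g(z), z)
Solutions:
 g(z) = C1 + 3*z^4/16 + 8*z^3/9 - 3*z^2/4 - 3*sin(z/6)/4


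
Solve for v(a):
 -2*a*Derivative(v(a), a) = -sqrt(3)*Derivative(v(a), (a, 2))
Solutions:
 v(a) = C1 + C2*erfi(3^(3/4)*a/3)


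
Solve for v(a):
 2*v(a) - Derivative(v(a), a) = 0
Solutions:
 v(a) = C1*exp(2*a)


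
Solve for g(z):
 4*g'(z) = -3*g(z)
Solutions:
 g(z) = C1*exp(-3*z/4)


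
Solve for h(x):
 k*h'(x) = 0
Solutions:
 h(x) = C1


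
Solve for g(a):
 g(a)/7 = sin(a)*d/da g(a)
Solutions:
 g(a) = C1*(cos(a) - 1)^(1/14)/(cos(a) + 1)^(1/14)


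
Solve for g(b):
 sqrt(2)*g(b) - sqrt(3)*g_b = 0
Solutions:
 g(b) = C1*exp(sqrt(6)*b/3)


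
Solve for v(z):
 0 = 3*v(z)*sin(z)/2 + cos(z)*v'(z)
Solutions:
 v(z) = C1*cos(z)^(3/2)


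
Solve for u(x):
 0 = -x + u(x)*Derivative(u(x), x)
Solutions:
 u(x) = -sqrt(C1 + x^2)
 u(x) = sqrt(C1 + x^2)


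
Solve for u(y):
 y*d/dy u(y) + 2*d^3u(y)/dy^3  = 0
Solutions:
 u(y) = C1 + Integral(C2*airyai(-2^(2/3)*y/2) + C3*airybi(-2^(2/3)*y/2), y)


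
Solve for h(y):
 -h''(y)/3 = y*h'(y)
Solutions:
 h(y) = C1 + C2*erf(sqrt(6)*y/2)


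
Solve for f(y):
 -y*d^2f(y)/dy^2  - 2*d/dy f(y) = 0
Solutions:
 f(y) = C1 + C2/y


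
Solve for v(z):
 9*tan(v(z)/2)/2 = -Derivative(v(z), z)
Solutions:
 v(z) = -2*asin(C1*exp(-9*z/4)) + 2*pi
 v(z) = 2*asin(C1*exp(-9*z/4))


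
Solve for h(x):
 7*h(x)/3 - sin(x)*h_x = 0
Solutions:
 h(x) = C1*(cos(x) - 1)^(7/6)/(cos(x) + 1)^(7/6)


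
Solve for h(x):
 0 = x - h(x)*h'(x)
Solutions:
 h(x) = -sqrt(C1 + x^2)
 h(x) = sqrt(C1 + x^2)


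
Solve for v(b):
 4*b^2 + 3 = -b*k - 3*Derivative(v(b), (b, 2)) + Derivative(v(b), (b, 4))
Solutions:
 v(b) = C1 + C2*b + C3*exp(-sqrt(3)*b) + C4*exp(sqrt(3)*b) - b^4/9 - b^3*k/18 - 17*b^2/18


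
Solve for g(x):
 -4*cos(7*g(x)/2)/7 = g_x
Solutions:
 g(x) = -2*asin((C1 + exp(4*x))/(C1 - exp(4*x)))/7 + 2*pi/7
 g(x) = 2*asin((C1 + exp(4*x))/(C1 - exp(4*x)))/7


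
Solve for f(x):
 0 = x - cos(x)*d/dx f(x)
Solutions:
 f(x) = C1 + Integral(x/cos(x), x)


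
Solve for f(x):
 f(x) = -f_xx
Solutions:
 f(x) = C1*sin(x) + C2*cos(x)


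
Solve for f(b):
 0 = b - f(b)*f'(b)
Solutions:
 f(b) = -sqrt(C1 + b^2)
 f(b) = sqrt(C1 + b^2)


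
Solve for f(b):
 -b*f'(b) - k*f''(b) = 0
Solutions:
 f(b) = C1 + C2*sqrt(k)*erf(sqrt(2)*b*sqrt(1/k)/2)


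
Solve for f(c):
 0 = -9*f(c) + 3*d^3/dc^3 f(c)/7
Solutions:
 f(c) = C3*exp(21^(1/3)*c) + (C1*sin(3^(5/6)*7^(1/3)*c/2) + C2*cos(3^(5/6)*7^(1/3)*c/2))*exp(-21^(1/3)*c/2)


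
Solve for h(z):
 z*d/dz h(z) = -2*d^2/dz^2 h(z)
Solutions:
 h(z) = C1 + C2*erf(z/2)


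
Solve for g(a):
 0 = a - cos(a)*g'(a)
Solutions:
 g(a) = C1 + Integral(a/cos(a), a)


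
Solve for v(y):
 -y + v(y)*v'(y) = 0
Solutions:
 v(y) = -sqrt(C1 + y^2)
 v(y) = sqrt(C1 + y^2)


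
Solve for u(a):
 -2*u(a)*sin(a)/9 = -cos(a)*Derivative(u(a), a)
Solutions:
 u(a) = C1/cos(a)^(2/9)


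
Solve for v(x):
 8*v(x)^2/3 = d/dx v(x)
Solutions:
 v(x) = -3/(C1 + 8*x)


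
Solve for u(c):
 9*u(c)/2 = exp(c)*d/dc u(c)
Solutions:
 u(c) = C1*exp(-9*exp(-c)/2)


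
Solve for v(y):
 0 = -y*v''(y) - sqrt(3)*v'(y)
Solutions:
 v(y) = C1 + C2*y^(1 - sqrt(3))


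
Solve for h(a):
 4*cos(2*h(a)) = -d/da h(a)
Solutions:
 h(a) = -asin((C1 + exp(16*a))/(C1 - exp(16*a)))/2 + pi/2
 h(a) = asin((C1 + exp(16*a))/(C1 - exp(16*a)))/2


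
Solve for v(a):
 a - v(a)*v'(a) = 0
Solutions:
 v(a) = -sqrt(C1 + a^2)
 v(a) = sqrt(C1 + a^2)


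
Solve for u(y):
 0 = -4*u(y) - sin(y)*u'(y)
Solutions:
 u(y) = C1*(cos(y)^2 + 2*cos(y) + 1)/(cos(y)^2 - 2*cos(y) + 1)


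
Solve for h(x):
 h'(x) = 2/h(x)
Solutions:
 h(x) = -sqrt(C1 + 4*x)
 h(x) = sqrt(C1 + 4*x)


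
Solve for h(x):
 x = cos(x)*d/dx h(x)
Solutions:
 h(x) = C1 + Integral(x/cos(x), x)


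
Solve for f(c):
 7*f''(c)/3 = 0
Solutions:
 f(c) = C1 + C2*c


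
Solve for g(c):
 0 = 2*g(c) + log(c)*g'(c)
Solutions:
 g(c) = C1*exp(-2*li(c))


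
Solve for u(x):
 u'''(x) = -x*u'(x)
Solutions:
 u(x) = C1 + Integral(C2*airyai(-x) + C3*airybi(-x), x)


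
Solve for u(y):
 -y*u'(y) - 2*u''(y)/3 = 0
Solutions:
 u(y) = C1 + C2*erf(sqrt(3)*y/2)


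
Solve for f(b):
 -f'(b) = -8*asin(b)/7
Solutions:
 f(b) = C1 + 8*b*asin(b)/7 + 8*sqrt(1 - b^2)/7


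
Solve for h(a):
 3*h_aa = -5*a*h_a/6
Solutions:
 h(a) = C1 + C2*erf(sqrt(5)*a/6)


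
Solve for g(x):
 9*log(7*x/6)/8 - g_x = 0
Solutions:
 g(x) = C1 + 9*x*log(x)/8 - 9*x*log(6)/8 - 9*x/8 + 9*x*log(7)/8


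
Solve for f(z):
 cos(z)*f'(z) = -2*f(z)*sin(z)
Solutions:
 f(z) = C1*cos(z)^2


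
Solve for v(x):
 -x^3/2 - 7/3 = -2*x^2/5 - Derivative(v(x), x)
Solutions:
 v(x) = C1 + x^4/8 - 2*x^3/15 + 7*x/3


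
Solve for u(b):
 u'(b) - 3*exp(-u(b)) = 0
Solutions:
 u(b) = log(C1 + 3*b)


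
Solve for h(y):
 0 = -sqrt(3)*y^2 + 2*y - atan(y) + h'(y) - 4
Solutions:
 h(y) = C1 + sqrt(3)*y^3/3 - y^2 + y*atan(y) + 4*y - log(y^2 + 1)/2


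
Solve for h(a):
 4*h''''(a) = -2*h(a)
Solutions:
 h(a) = (C1*sin(2^(1/4)*a/2) + C2*cos(2^(1/4)*a/2))*exp(-2^(1/4)*a/2) + (C3*sin(2^(1/4)*a/2) + C4*cos(2^(1/4)*a/2))*exp(2^(1/4)*a/2)


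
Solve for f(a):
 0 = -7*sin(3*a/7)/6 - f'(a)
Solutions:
 f(a) = C1 + 49*cos(3*a/7)/18


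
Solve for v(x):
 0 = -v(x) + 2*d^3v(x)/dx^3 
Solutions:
 v(x) = C3*exp(2^(2/3)*x/2) + (C1*sin(2^(2/3)*sqrt(3)*x/4) + C2*cos(2^(2/3)*sqrt(3)*x/4))*exp(-2^(2/3)*x/4)


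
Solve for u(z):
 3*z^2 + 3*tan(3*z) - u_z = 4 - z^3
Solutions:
 u(z) = C1 + z^4/4 + z^3 - 4*z - log(cos(3*z))


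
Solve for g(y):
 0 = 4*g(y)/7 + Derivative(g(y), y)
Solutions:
 g(y) = C1*exp(-4*y/7)


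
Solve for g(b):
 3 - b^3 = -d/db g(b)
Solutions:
 g(b) = C1 + b^4/4 - 3*b


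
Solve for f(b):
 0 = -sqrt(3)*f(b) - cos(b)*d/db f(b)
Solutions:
 f(b) = C1*(sin(b) - 1)^(sqrt(3)/2)/(sin(b) + 1)^(sqrt(3)/2)


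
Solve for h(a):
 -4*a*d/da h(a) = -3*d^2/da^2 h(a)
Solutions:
 h(a) = C1 + C2*erfi(sqrt(6)*a/3)


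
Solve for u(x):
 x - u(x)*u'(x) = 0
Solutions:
 u(x) = -sqrt(C1 + x^2)
 u(x) = sqrt(C1 + x^2)


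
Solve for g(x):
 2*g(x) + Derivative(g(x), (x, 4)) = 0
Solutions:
 g(x) = (C1*sin(2^(3/4)*x/2) + C2*cos(2^(3/4)*x/2))*exp(-2^(3/4)*x/2) + (C3*sin(2^(3/4)*x/2) + C4*cos(2^(3/4)*x/2))*exp(2^(3/4)*x/2)


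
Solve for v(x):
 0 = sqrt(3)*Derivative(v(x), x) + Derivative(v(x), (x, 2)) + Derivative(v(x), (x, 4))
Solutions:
 v(x) = C1 + C2*exp(2^(1/3)*sqrt(3)*x*(-2/(9 + sqrt(85))^(1/3) + 2^(1/3)*(9 + sqrt(85))^(1/3))/12)*sin(2^(1/3)*x*(2/(9 + sqrt(85))^(1/3) + 2^(1/3)*(9 + sqrt(85))^(1/3))/4) + C3*exp(2^(1/3)*sqrt(3)*x*(-2/(9 + sqrt(85))^(1/3) + 2^(1/3)*(9 + sqrt(85))^(1/3))/12)*cos(2^(1/3)*x*(2/(9 + sqrt(85))^(1/3) + 2^(1/3)*(9 + sqrt(85))^(1/3))/4) + C4*exp(-2^(1/3)*sqrt(3)*x*(-2/(9 + sqrt(85))^(1/3) + 2^(1/3)*(9 + sqrt(85))^(1/3))/6)


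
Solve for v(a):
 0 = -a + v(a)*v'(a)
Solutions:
 v(a) = -sqrt(C1 + a^2)
 v(a) = sqrt(C1 + a^2)


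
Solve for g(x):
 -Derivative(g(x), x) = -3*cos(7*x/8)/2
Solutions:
 g(x) = C1 + 12*sin(7*x/8)/7


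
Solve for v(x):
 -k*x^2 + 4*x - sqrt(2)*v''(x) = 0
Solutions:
 v(x) = C1 + C2*x - sqrt(2)*k*x^4/24 + sqrt(2)*x^3/3


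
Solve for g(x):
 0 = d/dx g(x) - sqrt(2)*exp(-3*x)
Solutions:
 g(x) = C1 - sqrt(2)*exp(-3*x)/3


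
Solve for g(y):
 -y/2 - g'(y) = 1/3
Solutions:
 g(y) = C1 - y^2/4 - y/3


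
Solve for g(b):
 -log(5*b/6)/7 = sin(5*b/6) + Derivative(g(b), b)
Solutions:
 g(b) = C1 - b*log(b)/7 - b*log(5)/7 + b/7 + b*log(6)/7 + 6*cos(5*b/6)/5


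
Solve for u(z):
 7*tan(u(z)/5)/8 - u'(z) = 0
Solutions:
 u(z) = -5*asin(C1*exp(7*z/40)) + 5*pi
 u(z) = 5*asin(C1*exp(7*z/40))


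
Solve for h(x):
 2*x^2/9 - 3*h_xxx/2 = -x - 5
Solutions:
 h(x) = C1 + C2*x + C3*x^2 + x^5/405 + x^4/36 + 5*x^3/9


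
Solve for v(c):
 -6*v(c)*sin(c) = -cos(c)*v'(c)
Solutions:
 v(c) = C1/cos(c)^6


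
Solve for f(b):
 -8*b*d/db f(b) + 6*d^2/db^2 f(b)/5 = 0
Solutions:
 f(b) = C1 + C2*erfi(sqrt(30)*b/3)


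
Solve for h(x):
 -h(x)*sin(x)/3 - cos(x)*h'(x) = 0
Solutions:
 h(x) = C1*cos(x)^(1/3)


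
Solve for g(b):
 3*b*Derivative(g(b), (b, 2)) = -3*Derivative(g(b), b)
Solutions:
 g(b) = C1 + C2*log(b)


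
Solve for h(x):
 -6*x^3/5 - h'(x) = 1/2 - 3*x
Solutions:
 h(x) = C1 - 3*x^4/10 + 3*x^2/2 - x/2


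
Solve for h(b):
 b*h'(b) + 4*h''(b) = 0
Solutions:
 h(b) = C1 + C2*erf(sqrt(2)*b/4)


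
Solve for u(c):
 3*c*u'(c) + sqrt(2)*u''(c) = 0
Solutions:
 u(c) = C1 + C2*erf(2^(1/4)*sqrt(3)*c/2)


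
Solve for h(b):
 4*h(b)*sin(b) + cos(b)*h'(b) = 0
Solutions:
 h(b) = C1*cos(b)^4


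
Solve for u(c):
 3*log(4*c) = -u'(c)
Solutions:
 u(c) = C1 - 3*c*log(c) - c*log(64) + 3*c


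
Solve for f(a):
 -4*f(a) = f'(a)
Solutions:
 f(a) = C1*exp(-4*a)


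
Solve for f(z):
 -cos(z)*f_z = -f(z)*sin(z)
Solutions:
 f(z) = C1/cos(z)


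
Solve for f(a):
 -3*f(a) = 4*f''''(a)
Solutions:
 f(a) = (C1*sin(3^(1/4)*a/2) + C2*cos(3^(1/4)*a/2))*exp(-3^(1/4)*a/2) + (C3*sin(3^(1/4)*a/2) + C4*cos(3^(1/4)*a/2))*exp(3^(1/4)*a/2)


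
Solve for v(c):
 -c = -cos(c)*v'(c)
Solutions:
 v(c) = C1 + Integral(c/cos(c), c)


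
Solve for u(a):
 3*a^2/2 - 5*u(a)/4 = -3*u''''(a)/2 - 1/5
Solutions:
 u(a) = C1*exp(-5^(1/4)*6^(3/4)*a/6) + C2*exp(5^(1/4)*6^(3/4)*a/6) + C3*sin(5^(1/4)*6^(3/4)*a/6) + C4*cos(5^(1/4)*6^(3/4)*a/6) + 6*a^2/5 + 4/25


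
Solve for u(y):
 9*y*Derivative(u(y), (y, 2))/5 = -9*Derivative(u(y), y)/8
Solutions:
 u(y) = C1 + C2*y^(3/8)


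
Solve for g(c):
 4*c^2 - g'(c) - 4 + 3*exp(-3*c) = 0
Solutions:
 g(c) = C1 + 4*c^3/3 - 4*c - exp(-3*c)


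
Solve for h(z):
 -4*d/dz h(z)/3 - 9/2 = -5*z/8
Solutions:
 h(z) = C1 + 15*z^2/64 - 27*z/8


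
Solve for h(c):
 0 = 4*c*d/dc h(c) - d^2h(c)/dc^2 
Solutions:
 h(c) = C1 + C2*erfi(sqrt(2)*c)


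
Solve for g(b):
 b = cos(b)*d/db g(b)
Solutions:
 g(b) = C1 + Integral(b/cos(b), b)


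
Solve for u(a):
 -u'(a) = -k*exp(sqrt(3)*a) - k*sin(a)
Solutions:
 u(a) = C1 + sqrt(3)*k*exp(sqrt(3)*a)/3 - k*cos(a)


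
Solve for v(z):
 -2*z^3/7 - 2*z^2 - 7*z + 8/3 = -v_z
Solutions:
 v(z) = C1 + z^4/14 + 2*z^3/3 + 7*z^2/2 - 8*z/3


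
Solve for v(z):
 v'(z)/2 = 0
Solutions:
 v(z) = C1


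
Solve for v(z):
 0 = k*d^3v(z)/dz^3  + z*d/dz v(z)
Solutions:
 v(z) = C1 + Integral(C2*airyai(z*(-1/k)^(1/3)) + C3*airybi(z*(-1/k)^(1/3)), z)


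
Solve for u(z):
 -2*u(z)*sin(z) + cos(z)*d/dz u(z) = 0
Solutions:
 u(z) = C1/cos(z)^2


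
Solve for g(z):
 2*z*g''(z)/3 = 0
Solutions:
 g(z) = C1 + C2*z


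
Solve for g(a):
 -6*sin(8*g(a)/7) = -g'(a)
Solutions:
 -6*a + 7*log(cos(8*g(a)/7) - 1)/16 - 7*log(cos(8*g(a)/7) + 1)/16 = C1


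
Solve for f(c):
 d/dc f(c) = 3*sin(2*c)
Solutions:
 f(c) = C1 - 3*cos(2*c)/2


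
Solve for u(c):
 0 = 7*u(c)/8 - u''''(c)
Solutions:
 u(c) = C1*exp(-14^(1/4)*c/2) + C2*exp(14^(1/4)*c/2) + C3*sin(14^(1/4)*c/2) + C4*cos(14^(1/4)*c/2)


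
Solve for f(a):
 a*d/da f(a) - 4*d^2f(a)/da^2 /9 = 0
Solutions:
 f(a) = C1 + C2*erfi(3*sqrt(2)*a/4)


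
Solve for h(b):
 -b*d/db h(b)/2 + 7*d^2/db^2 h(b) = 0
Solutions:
 h(b) = C1 + C2*erfi(sqrt(7)*b/14)


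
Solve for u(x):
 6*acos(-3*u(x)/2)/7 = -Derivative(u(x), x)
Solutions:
 Integral(1/acos(-3*_y/2), (_y, u(x))) = C1 - 6*x/7


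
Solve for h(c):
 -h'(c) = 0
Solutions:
 h(c) = C1


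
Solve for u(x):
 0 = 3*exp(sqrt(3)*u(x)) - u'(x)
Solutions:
 u(x) = sqrt(3)*(2*log(-1/(C1 + 3*x)) - log(3))/6


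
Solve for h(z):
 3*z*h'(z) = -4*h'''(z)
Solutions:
 h(z) = C1 + Integral(C2*airyai(-6^(1/3)*z/2) + C3*airybi(-6^(1/3)*z/2), z)


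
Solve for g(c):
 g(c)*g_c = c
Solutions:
 g(c) = -sqrt(C1 + c^2)
 g(c) = sqrt(C1 + c^2)


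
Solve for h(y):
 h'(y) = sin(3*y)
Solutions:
 h(y) = C1 - cos(3*y)/3


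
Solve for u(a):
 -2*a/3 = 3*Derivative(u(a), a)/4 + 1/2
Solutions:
 u(a) = C1 - 4*a^2/9 - 2*a/3


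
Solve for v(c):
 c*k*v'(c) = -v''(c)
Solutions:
 v(c) = Piecewise((-sqrt(2)*sqrt(pi)*C1*erf(sqrt(2)*c*sqrt(k)/2)/(2*sqrt(k)) - C2, (k > 0) | (k < 0)), (-C1*c - C2, True))


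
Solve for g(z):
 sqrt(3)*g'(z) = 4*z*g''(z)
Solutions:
 g(z) = C1 + C2*z^(sqrt(3)/4 + 1)


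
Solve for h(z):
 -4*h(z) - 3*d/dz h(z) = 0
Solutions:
 h(z) = C1*exp(-4*z/3)


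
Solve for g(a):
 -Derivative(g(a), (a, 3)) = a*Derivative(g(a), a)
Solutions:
 g(a) = C1 + Integral(C2*airyai(-a) + C3*airybi(-a), a)


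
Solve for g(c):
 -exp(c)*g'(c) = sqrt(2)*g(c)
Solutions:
 g(c) = C1*exp(sqrt(2)*exp(-c))


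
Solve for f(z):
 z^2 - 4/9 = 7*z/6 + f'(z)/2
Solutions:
 f(z) = C1 + 2*z^3/3 - 7*z^2/6 - 8*z/9


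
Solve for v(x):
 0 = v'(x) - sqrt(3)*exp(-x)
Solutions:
 v(x) = C1 - sqrt(3)*exp(-x)


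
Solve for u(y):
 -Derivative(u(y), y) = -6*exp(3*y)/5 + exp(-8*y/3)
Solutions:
 u(y) = C1 + 2*exp(3*y)/5 + 3*exp(-8*y/3)/8


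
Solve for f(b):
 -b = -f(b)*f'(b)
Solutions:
 f(b) = -sqrt(C1 + b^2)
 f(b) = sqrt(C1 + b^2)


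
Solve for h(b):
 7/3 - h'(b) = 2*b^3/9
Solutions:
 h(b) = C1 - b^4/18 + 7*b/3


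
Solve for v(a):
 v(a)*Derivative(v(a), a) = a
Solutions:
 v(a) = -sqrt(C1 + a^2)
 v(a) = sqrt(C1 + a^2)


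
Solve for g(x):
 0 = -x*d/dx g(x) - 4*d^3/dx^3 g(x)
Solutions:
 g(x) = C1 + Integral(C2*airyai(-2^(1/3)*x/2) + C3*airybi(-2^(1/3)*x/2), x)


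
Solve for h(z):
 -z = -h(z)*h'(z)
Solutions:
 h(z) = -sqrt(C1 + z^2)
 h(z) = sqrt(C1 + z^2)


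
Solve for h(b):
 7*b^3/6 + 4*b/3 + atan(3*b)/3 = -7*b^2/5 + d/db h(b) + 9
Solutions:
 h(b) = C1 + 7*b^4/24 + 7*b^3/15 + 2*b^2/3 + b*atan(3*b)/3 - 9*b - log(9*b^2 + 1)/18


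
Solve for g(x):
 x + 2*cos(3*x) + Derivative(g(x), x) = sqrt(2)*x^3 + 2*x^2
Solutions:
 g(x) = C1 + sqrt(2)*x^4/4 + 2*x^3/3 - x^2/2 - 2*sin(3*x)/3


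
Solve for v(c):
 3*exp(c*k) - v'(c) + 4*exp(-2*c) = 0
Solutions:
 v(c) = C1 - 2*exp(-2*c) + 3*exp(c*k)/k


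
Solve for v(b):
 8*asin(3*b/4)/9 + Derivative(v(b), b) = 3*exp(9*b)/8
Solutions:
 v(b) = C1 - 8*b*asin(3*b/4)/9 - 8*sqrt(16 - 9*b^2)/27 + exp(9*b)/24


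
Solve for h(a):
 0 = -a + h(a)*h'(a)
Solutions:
 h(a) = -sqrt(C1 + a^2)
 h(a) = sqrt(C1 + a^2)


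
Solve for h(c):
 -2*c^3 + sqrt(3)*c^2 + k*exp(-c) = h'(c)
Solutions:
 h(c) = C1 - c^4/2 + sqrt(3)*c^3/3 - k*exp(-c)


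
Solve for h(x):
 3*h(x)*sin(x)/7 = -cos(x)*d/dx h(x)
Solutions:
 h(x) = C1*cos(x)^(3/7)


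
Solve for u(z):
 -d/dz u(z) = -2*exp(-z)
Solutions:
 u(z) = C1 - 2*exp(-z)


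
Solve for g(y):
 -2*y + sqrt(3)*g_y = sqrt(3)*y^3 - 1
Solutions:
 g(y) = C1 + y^4/4 + sqrt(3)*y^2/3 - sqrt(3)*y/3


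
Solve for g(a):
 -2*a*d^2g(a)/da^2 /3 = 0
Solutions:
 g(a) = C1 + C2*a


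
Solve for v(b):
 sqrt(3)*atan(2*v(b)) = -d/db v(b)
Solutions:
 Integral(1/atan(2*_y), (_y, v(b))) = C1 - sqrt(3)*b


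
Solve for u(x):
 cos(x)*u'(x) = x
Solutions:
 u(x) = C1 + Integral(x/cos(x), x)


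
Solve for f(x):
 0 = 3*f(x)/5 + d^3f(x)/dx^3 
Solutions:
 f(x) = C3*exp(-3^(1/3)*5^(2/3)*x/5) + (C1*sin(3^(5/6)*5^(2/3)*x/10) + C2*cos(3^(5/6)*5^(2/3)*x/10))*exp(3^(1/3)*5^(2/3)*x/10)


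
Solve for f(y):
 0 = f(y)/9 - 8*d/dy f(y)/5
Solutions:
 f(y) = C1*exp(5*y/72)


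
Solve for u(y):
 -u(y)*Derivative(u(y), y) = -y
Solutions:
 u(y) = -sqrt(C1 + y^2)
 u(y) = sqrt(C1 + y^2)


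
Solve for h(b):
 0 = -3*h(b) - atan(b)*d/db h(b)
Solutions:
 h(b) = C1*exp(-3*Integral(1/atan(b), b))


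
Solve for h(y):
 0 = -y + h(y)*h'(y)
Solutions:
 h(y) = -sqrt(C1 + y^2)
 h(y) = sqrt(C1 + y^2)


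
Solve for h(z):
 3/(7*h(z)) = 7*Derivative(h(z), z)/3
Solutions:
 h(z) = -sqrt(C1 + 18*z)/7
 h(z) = sqrt(C1 + 18*z)/7


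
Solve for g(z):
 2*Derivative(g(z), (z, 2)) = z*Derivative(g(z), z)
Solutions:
 g(z) = C1 + C2*erfi(z/2)


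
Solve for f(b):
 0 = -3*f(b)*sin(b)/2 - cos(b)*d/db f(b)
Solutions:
 f(b) = C1*cos(b)^(3/2)


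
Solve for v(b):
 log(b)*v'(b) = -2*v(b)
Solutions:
 v(b) = C1*exp(-2*li(b))


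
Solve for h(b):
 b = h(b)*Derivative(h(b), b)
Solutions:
 h(b) = -sqrt(C1 + b^2)
 h(b) = sqrt(C1 + b^2)


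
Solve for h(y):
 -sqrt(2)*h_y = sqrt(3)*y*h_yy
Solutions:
 h(y) = C1 + C2*y^(1 - sqrt(6)/3)


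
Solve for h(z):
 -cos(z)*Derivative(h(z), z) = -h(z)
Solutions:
 h(z) = C1*sqrt(sin(z) + 1)/sqrt(sin(z) - 1)


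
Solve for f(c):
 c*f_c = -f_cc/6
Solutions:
 f(c) = C1 + C2*erf(sqrt(3)*c)


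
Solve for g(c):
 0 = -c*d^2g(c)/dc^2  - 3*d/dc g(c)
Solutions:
 g(c) = C1 + C2/c^2


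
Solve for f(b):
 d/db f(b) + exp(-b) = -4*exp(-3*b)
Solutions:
 f(b) = C1 + exp(-b) + 4*exp(-3*b)/3


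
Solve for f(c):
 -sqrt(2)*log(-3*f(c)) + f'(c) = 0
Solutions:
 -sqrt(2)*Integral(1/(log(-_y) + log(3)), (_y, f(c)))/2 = C1 - c


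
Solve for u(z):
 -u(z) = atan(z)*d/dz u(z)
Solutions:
 u(z) = C1*exp(-Integral(1/atan(z), z))


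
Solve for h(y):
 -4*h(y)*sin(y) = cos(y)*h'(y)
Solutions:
 h(y) = C1*cos(y)^4


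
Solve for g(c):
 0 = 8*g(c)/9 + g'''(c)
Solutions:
 g(c) = C3*exp(-2*3^(1/3)*c/3) + (C1*sin(3^(5/6)*c/3) + C2*cos(3^(5/6)*c/3))*exp(3^(1/3)*c/3)


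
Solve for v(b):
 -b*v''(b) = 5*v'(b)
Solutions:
 v(b) = C1 + C2/b^4


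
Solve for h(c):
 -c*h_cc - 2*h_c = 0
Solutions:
 h(c) = C1 + C2/c


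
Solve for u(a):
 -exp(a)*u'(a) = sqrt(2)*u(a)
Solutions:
 u(a) = C1*exp(sqrt(2)*exp(-a))


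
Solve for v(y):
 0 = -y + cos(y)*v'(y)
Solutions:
 v(y) = C1 + Integral(y/cos(y), y)


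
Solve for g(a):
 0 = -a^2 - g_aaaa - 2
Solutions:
 g(a) = C1 + C2*a + C3*a^2 + C4*a^3 - a^6/360 - a^4/12


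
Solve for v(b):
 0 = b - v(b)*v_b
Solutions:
 v(b) = -sqrt(C1 + b^2)
 v(b) = sqrt(C1 + b^2)


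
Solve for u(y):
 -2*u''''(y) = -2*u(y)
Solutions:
 u(y) = C1*exp(-y) + C2*exp(y) + C3*sin(y) + C4*cos(y)


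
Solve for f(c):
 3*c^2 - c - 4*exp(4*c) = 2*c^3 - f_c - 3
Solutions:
 f(c) = C1 + c^4/2 - c^3 + c^2/2 - 3*c + exp(4*c)


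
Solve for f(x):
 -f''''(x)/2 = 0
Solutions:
 f(x) = C1 + C2*x + C3*x^2 + C4*x^3


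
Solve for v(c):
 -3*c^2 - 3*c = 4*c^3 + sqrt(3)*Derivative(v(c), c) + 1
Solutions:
 v(c) = C1 - sqrt(3)*c^4/3 - sqrt(3)*c^3/3 - sqrt(3)*c^2/2 - sqrt(3)*c/3


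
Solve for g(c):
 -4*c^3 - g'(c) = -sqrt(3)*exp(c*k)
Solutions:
 g(c) = C1 - c^4 + sqrt(3)*exp(c*k)/k


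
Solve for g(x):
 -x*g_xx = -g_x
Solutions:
 g(x) = C1 + C2*x^2


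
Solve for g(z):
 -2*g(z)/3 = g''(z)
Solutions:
 g(z) = C1*sin(sqrt(6)*z/3) + C2*cos(sqrt(6)*z/3)


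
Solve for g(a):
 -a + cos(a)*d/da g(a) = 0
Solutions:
 g(a) = C1 + Integral(a/cos(a), a)


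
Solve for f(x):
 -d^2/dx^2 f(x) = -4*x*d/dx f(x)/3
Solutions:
 f(x) = C1 + C2*erfi(sqrt(6)*x/3)


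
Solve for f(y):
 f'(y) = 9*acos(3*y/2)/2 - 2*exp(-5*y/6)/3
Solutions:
 f(y) = C1 + 9*y*acos(3*y/2)/2 - 3*sqrt(4 - 9*y^2)/2 + 4*exp(-5*y/6)/5


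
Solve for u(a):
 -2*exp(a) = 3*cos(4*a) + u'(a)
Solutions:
 u(a) = C1 - 2*exp(a) - 3*sin(4*a)/4


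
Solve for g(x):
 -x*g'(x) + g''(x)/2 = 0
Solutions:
 g(x) = C1 + C2*erfi(x)


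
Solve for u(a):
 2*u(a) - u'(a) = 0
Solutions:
 u(a) = C1*exp(2*a)


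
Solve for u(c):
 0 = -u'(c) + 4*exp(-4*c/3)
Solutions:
 u(c) = C1 - 3*exp(-4*c/3)


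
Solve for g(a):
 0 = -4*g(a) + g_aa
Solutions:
 g(a) = C1*exp(-2*a) + C2*exp(2*a)


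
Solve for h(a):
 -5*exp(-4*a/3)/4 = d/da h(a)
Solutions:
 h(a) = C1 + 15*exp(-4*a/3)/16


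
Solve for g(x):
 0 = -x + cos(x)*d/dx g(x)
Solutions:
 g(x) = C1 + Integral(x/cos(x), x)


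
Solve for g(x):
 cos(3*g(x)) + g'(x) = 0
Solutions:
 g(x) = -asin((C1 + exp(6*x))/(C1 - exp(6*x)))/3 + pi/3
 g(x) = asin((C1 + exp(6*x))/(C1 - exp(6*x)))/3


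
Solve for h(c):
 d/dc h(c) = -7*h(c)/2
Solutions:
 h(c) = C1*exp(-7*c/2)


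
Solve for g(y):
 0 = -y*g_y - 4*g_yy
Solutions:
 g(y) = C1 + C2*erf(sqrt(2)*y/4)


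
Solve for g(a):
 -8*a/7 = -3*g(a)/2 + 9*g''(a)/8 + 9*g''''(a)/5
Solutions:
 g(a) = C1*exp(-sqrt(3)*a*sqrt(-15 + sqrt(2145))/12) + C2*exp(sqrt(3)*a*sqrt(-15 + sqrt(2145))/12) + C3*sin(sqrt(3)*a*sqrt(15 + sqrt(2145))/12) + C4*cos(sqrt(3)*a*sqrt(15 + sqrt(2145))/12) + 16*a/21


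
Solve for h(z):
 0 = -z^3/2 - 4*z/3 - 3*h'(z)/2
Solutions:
 h(z) = C1 - z^4/12 - 4*z^2/9


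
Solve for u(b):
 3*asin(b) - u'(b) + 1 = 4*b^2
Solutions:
 u(b) = C1 - 4*b^3/3 + 3*b*asin(b) + b + 3*sqrt(1 - b^2)


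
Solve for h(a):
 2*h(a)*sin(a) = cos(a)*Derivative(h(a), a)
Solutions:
 h(a) = C1/cos(a)^2


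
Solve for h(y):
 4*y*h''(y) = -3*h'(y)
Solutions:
 h(y) = C1 + C2*y^(1/4)


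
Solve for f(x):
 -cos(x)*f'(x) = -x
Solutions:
 f(x) = C1 + Integral(x/cos(x), x)


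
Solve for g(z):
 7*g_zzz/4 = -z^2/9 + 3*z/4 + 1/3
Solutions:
 g(z) = C1 + C2*z + C3*z^2 - z^5/945 + z^4/56 + 2*z^3/63


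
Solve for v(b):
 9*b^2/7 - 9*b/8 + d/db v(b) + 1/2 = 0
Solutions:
 v(b) = C1 - 3*b^3/7 + 9*b^2/16 - b/2


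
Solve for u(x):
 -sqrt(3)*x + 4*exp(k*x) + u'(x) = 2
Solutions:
 u(x) = C1 + sqrt(3)*x^2/2 + 2*x - 4*exp(k*x)/k


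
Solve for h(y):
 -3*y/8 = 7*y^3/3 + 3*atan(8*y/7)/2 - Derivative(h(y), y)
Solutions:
 h(y) = C1 + 7*y^4/12 + 3*y^2/16 + 3*y*atan(8*y/7)/2 - 21*log(64*y^2 + 49)/32


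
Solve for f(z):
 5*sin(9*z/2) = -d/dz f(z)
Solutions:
 f(z) = C1 + 10*cos(9*z/2)/9


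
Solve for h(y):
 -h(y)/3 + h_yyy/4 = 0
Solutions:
 h(y) = C3*exp(6^(2/3)*y/3) + (C1*sin(2^(2/3)*3^(1/6)*y/2) + C2*cos(2^(2/3)*3^(1/6)*y/2))*exp(-6^(2/3)*y/6)


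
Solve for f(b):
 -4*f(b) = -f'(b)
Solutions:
 f(b) = C1*exp(4*b)


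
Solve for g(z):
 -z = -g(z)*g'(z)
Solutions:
 g(z) = -sqrt(C1 + z^2)
 g(z) = sqrt(C1 + z^2)


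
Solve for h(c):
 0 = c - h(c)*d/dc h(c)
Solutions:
 h(c) = -sqrt(C1 + c^2)
 h(c) = sqrt(C1 + c^2)


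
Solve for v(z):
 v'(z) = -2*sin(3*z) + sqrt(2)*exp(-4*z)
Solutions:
 v(z) = C1 + 2*cos(3*z)/3 - sqrt(2)*exp(-4*z)/4


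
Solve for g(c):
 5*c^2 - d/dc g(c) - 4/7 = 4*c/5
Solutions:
 g(c) = C1 + 5*c^3/3 - 2*c^2/5 - 4*c/7


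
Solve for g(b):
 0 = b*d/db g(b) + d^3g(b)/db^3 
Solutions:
 g(b) = C1 + Integral(C2*airyai(-b) + C3*airybi(-b), b)


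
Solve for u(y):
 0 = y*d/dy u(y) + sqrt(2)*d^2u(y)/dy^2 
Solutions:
 u(y) = C1 + C2*erf(2^(1/4)*y/2)


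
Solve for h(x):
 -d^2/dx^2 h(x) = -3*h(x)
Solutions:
 h(x) = C1*exp(-sqrt(3)*x) + C2*exp(sqrt(3)*x)


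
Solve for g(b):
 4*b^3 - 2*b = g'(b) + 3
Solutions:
 g(b) = C1 + b^4 - b^2 - 3*b


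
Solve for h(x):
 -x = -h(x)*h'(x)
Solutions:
 h(x) = -sqrt(C1 + x^2)
 h(x) = sqrt(C1 + x^2)


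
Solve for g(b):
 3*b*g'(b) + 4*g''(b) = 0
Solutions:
 g(b) = C1 + C2*erf(sqrt(6)*b/4)


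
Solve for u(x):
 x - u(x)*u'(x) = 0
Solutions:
 u(x) = -sqrt(C1 + x^2)
 u(x) = sqrt(C1 + x^2)


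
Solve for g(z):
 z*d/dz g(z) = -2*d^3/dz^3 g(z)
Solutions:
 g(z) = C1 + Integral(C2*airyai(-2^(2/3)*z/2) + C3*airybi(-2^(2/3)*z/2), z)


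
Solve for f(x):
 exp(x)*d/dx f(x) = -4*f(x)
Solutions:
 f(x) = C1*exp(4*exp(-x))


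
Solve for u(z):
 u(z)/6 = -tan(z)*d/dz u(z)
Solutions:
 u(z) = C1/sin(z)^(1/6)


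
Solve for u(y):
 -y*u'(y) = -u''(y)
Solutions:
 u(y) = C1 + C2*erfi(sqrt(2)*y/2)


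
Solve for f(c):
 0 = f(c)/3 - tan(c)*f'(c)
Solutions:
 f(c) = C1*sin(c)^(1/3)


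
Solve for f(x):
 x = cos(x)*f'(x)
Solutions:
 f(x) = C1 + Integral(x/cos(x), x)


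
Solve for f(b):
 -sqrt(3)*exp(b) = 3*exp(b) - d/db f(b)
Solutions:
 f(b) = C1 + sqrt(3)*exp(b) + 3*exp(b)


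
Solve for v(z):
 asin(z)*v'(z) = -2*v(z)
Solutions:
 v(z) = C1*exp(-2*Integral(1/asin(z), z))


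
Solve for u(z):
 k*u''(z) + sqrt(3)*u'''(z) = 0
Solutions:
 u(z) = C1 + C2*z + C3*exp(-sqrt(3)*k*z/3)


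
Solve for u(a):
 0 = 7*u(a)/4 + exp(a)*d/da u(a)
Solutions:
 u(a) = C1*exp(7*exp(-a)/4)


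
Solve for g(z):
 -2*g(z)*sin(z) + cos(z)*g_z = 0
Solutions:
 g(z) = C1/cos(z)^2


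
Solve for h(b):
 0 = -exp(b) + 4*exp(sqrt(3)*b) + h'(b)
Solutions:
 h(b) = C1 + exp(b) - 4*sqrt(3)*exp(sqrt(3)*b)/3


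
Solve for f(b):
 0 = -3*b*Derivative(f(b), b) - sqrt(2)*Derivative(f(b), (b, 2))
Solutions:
 f(b) = C1 + C2*erf(2^(1/4)*sqrt(3)*b/2)


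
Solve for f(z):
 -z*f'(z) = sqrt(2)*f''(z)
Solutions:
 f(z) = C1 + C2*erf(2^(1/4)*z/2)


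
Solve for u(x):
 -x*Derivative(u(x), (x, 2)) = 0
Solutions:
 u(x) = C1 + C2*x


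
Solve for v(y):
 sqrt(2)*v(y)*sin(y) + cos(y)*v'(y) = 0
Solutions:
 v(y) = C1*cos(y)^(sqrt(2))


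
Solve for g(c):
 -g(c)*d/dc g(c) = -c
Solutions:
 g(c) = -sqrt(C1 + c^2)
 g(c) = sqrt(C1 + c^2)


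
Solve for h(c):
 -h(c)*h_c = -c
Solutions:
 h(c) = -sqrt(C1 + c^2)
 h(c) = sqrt(C1 + c^2)


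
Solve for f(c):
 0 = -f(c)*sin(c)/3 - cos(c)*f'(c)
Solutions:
 f(c) = C1*cos(c)^(1/3)


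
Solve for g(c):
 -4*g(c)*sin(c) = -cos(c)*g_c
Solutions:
 g(c) = C1/cos(c)^4


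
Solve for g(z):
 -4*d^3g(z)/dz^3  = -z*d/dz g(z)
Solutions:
 g(z) = C1 + Integral(C2*airyai(2^(1/3)*z/2) + C3*airybi(2^(1/3)*z/2), z)


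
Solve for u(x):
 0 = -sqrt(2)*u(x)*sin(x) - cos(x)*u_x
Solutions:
 u(x) = C1*cos(x)^(sqrt(2))


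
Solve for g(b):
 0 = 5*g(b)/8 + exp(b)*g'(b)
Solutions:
 g(b) = C1*exp(5*exp(-b)/8)


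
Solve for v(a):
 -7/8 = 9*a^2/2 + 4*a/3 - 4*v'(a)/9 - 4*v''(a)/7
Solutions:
 v(a) = C1 + C2*exp(-7*a/9) + 27*a^3/8 - 645*a^2/56 + 49527*a/1568


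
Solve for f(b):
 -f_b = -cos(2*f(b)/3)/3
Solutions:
 -b/3 - 3*log(sin(2*f(b)/3) - 1)/4 + 3*log(sin(2*f(b)/3) + 1)/4 = C1


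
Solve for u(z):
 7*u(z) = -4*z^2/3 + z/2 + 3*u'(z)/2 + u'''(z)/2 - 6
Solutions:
 u(z) = C3*exp(2*z) - 4*z^2/21 - z/98 + (C1*sin(sqrt(6)*z) + C2*cos(sqrt(6)*z))*exp(-z) - 1179/1372


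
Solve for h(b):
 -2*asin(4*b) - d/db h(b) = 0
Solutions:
 h(b) = C1 - 2*b*asin(4*b) - sqrt(1 - 16*b^2)/2


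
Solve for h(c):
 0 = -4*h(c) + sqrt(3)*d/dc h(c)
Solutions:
 h(c) = C1*exp(4*sqrt(3)*c/3)


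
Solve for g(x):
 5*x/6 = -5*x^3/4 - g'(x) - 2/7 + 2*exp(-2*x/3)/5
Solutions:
 g(x) = C1 - 5*x^4/16 - 5*x^2/12 - 2*x/7 - 3*exp(-2*x/3)/5


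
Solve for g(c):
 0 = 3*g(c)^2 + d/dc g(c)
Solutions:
 g(c) = 1/(C1 + 3*c)


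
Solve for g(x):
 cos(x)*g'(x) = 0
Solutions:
 g(x) = C1


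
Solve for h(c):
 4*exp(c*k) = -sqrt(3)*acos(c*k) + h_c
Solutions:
 h(c) = C1 + 4*Piecewise((exp(c*k)/k, Ne(k, 0)), (c, True)) + sqrt(3)*Piecewise((c*acos(c*k) - sqrt(-c^2*k^2 + 1)/k, Ne(k, 0)), (pi*c/2, True))


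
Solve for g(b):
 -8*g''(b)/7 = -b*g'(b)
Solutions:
 g(b) = C1 + C2*erfi(sqrt(7)*b/4)


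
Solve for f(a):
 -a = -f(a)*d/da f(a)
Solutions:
 f(a) = -sqrt(C1 + a^2)
 f(a) = sqrt(C1 + a^2)


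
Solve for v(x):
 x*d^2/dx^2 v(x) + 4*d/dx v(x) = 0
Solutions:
 v(x) = C1 + C2/x^3


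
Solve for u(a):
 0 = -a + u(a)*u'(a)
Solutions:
 u(a) = -sqrt(C1 + a^2)
 u(a) = sqrt(C1 + a^2)


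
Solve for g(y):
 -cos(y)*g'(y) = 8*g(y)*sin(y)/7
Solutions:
 g(y) = C1*cos(y)^(8/7)


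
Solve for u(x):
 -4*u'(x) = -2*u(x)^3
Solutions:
 u(x) = -sqrt(-1/(C1 + x))
 u(x) = sqrt(-1/(C1 + x))


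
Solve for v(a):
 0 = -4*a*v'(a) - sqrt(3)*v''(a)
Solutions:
 v(a) = C1 + C2*erf(sqrt(2)*3^(3/4)*a/3)


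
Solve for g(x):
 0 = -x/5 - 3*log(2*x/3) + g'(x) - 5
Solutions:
 g(x) = C1 + x^2/10 + 3*x*log(x) + x*log(8/27) + 2*x


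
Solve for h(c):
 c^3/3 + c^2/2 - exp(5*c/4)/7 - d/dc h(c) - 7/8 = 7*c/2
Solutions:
 h(c) = C1 + c^4/12 + c^3/6 - 7*c^2/4 - 7*c/8 - 4*exp(5*c/4)/35


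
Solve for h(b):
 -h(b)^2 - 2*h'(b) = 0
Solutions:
 h(b) = 2/(C1 + b)


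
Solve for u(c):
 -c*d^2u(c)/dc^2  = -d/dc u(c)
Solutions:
 u(c) = C1 + C2*c^2


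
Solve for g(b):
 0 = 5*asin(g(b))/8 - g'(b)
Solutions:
 Integral(1/asin(_y), (_y, g(b))) = C1 + 5*b/8


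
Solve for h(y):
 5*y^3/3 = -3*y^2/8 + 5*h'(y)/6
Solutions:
 h(y) = C1 + y^4/2 + 3*y^3/20


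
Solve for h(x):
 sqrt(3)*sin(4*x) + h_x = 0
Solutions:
 h(x) = C1 + sqrt(3)*cos(4*x)/4


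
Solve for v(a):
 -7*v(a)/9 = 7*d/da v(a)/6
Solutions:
 v(a) = C1*exp(-2*a/3)


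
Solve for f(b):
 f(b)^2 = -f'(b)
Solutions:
 f(b) = 1/(C1 + b)


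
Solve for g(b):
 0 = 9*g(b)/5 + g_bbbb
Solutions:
 g(b) = (C1*sin(5^(3/4)*sqrt(6)*b/10) + C2*cos(5^(3/4)*sqrt(6)*b/10))*exp(-5^(3/4)*sqrt(6)*b/10) + (C3*sin(5^(3/4)*sqrt(6)*b/10) + C4*cos(5^(3/4)*sqrt(6)*b/10))*exp(5^(3/4)*sqrt(6)*b/10)


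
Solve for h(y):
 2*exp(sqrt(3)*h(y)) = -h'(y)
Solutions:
 h(y) = sqrt(3)*(2*log(1/(C1 + 2*y)) - log(3))/6


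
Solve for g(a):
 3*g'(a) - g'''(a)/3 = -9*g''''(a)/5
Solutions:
 g(a) = C1 + C2*exp(a*(10*2^(1/3)*5^(2/3)/(243*sqrt(531141) + 177097)^(1/3) + 20 + 2^(2/3)*5^(1/3)*(243*sqrt(531141) + 177097)^(1/3))/324)*sin(10^(1/3)*sqrt(3)*a*(-2^(1/3)*(243*sqrt(531141) + 177097)^(1/3) + 10*5^(1/3)/(243*sqrt(531141) + 177097)^(1/3))/324) + C3*exp(a*(10*2^(1/3)*5^(2/3)/(243*sqrt(531141) + 177097)^(1/3) + 20 + 2^(2/3)*5^(1/3)*(243*sqrt(531141) + 177097)^(1/3))/324)*cos(10^(1/3)*sqrt(3)*a*(-2^(1/3)*(243*sqrt(531141) + 177097)^(1/3) + 10*5^(1/3)/(243*sqrt(531141) + 177097)^(1/3))/324) + C4*exp(a*(-2^(2/3)*5^(1/3)*(243*sqrt(531141) + 177097)^(1/3) - 10*2^(1/3)*5^(2/3)/(243*sqrt(531141) + 177097)^(1/3) + 10)/162)


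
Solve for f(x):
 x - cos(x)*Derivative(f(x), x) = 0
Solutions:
 f(x) = C1 + Integral(x/cos(x), x)


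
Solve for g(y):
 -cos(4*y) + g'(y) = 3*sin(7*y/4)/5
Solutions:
 g(y) = C1 + sin(4*y)/4 - 12*cos(7*y/4)/35


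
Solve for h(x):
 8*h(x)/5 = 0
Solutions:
 h(x) = 0


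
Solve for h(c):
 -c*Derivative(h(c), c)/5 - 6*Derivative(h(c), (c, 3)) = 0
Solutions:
 h(c) = C1 + Integral(C2*airyai(-30^(2/3)*c/30) + C3*airybi(-30^(2/3)*c/30), c)


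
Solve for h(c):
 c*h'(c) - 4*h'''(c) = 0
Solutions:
 h(c) = C1 + Integral(C2*airyai(2^(1/3)*c/2) + C3*airybi(2^(1/3)*c/2), c)


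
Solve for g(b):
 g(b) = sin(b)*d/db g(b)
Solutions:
 g(b) = C1*sqrt(cos(b) - 1)/sqrt(cos(b) + 1)


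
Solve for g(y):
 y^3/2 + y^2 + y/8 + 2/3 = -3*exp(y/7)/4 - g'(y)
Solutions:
 g(y) = C1 - y^4/8 - y^3/3 - y^2/16 - 2*y/3 - 21*exp(y/7)/4


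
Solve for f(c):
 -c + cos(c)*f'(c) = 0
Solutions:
 f(c) = C1 + Integral(c/cos(c), c)


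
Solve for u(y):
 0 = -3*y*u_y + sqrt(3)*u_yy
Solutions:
 u(y) = C1 + C2*erfi(sqrt(2)*3^(1/4)*y/2)


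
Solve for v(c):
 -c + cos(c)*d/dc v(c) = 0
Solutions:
 v(c) = C1 + Integral(c/cos(c), c)


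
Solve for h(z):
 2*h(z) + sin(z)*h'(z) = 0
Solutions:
 h(z) = C1*(cos(z) + 1)/(cos(z) - 1)


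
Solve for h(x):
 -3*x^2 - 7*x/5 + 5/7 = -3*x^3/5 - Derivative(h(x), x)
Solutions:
 h(x) = C1 - 3*x^4/20 + x^3 + 7*x^2/10 - 5*x/7


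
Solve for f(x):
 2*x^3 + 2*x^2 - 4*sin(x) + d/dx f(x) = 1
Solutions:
 f(x) = C1 - x^4/2 - 2*x^3/3 + x - 4*cos(x)


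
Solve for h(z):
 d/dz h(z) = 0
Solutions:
 h(z) = C1


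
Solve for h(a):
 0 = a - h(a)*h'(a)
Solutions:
 h(a) = -sqrt(C1 + a^2)
 h(a) = sqrt(C1 + a^2)


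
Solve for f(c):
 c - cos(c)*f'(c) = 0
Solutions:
 f(c) = C1 + Integral(c/cos(c), c)


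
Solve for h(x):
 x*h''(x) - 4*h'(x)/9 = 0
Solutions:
 h(x) = C1 + C2*x^(13/9)


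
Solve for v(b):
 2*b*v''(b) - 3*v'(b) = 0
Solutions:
 v(b) = C1 + C2*b^(5/2)


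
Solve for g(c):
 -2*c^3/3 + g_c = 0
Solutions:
 g(c) = C1 + c^4/6


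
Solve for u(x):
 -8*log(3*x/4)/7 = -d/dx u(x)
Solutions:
 u(x) = C1 + 8*x*log(x)/7 - 16*x*log(2)/7 - 8*x/7 + 8*x*log(3)/7


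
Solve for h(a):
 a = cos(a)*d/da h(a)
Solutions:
 h(a) = C1 + Integral(a/cos(a), a)


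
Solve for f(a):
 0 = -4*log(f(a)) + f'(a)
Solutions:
 li(f(a)) = C1 + 4*a


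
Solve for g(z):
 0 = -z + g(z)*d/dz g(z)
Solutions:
 g(z) = -sqrt(C1 + z^2)
 g(z) = sqrt(C1 + z^2)


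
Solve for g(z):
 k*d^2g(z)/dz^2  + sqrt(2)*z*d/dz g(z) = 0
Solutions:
 g(z) = C1 + C2*sqrt(k)*erf(2^(3/4)*z*sqrt(1/k)/2)


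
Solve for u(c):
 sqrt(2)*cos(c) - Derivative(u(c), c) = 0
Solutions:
 u(c) = C1 + sqrt(2)*sin(c)


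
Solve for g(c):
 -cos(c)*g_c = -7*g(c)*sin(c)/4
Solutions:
 g(c) = C1/cos(c)^(7/4)


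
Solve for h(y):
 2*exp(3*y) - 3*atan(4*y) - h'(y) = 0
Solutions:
 h(y) = C1 - 3*y*atan(4*y) + 2*exp(3*y)/3 + 3*log(16*y^2 + 1)/8


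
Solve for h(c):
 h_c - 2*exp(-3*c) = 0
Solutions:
 h(c) = C1 - 2*exp(-3*c)/3


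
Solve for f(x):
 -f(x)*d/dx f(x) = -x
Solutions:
 f(x) = -sqrt(C1 + x^2)
 f(x) = sqrt(C1 + x^2)


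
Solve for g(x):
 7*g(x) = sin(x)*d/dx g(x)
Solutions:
 g(x) = C1*sqrt(cos(x) - 1)*(cos(x)^3 - 3*cos(x)^2 + 3*cos(x) - 1)/(sqrt(cos(x) + 1)*(cos(x)^3 + 3*cos(x)^2 + 3*cos(x) + 1))


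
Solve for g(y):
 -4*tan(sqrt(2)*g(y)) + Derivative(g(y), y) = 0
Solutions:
 g(y) = sqrt(2)*(pi - asin(C1*exp(4*sqrt(2)*y)))/2
 g(y) = sqrt(2)*asin(C1*exp(4*sqrt(2)*y))/2


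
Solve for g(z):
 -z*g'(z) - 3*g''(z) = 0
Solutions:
 g(z) = C1 + C2*erf(sqrt(6)*z/6)


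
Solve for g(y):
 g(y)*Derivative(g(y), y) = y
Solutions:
 g(y) = -sqrt(C1 + y^2)
 g(y) = sqrt(C1 + y^2)


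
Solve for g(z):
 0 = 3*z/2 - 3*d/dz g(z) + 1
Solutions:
 g(z) = C1 + z^2/4 + z/3


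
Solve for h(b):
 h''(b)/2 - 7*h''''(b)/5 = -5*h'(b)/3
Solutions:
 h(b) = C1 + C2*exp(-210^(1/3)*b*(210^(1/3)/(sqrt(43890) + 210)^(1/3) + (sqrt(43890) + 210)^(1/3))/84)*sin(3^(1/6)*70^(1/3)*b*(-3^(2/3)*(sqrt(43890) + 210)^(1/3) + 3*70^(1/3)/(sqrt(43890) + 210)^(1/3))/84) + C3*exp(-210^(1/3)*b*(210^(1/3)/(sqrt(43890) + 210)^(1/3) + (sqrt(43890) + 210)^(1/3))/84)*cos(3^(1/6)*70^(1/3)*b*(-3^(2/3)*(sqrt(43890) + 210)^(1/3) + 3*70^(1/3)/(sqrt(43890) + 210)^(1/3))/84) + C4*exp(210^(1/3)*b*(210^(1/3)/(sqrt(43890) + 210)^(1/3) + (sqrt(43890) + 210)^(1/3))/42)


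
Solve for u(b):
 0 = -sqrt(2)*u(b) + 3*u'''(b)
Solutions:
 u(b) = C3*exp(2^(1/6)*3^(2/3)*b/3) + (C1*sin(6^(1/6)*b/2) + C2*cos(6^(1/6)*b/2))*exp(-2^(1/6)*3^(2/3)*b/6)


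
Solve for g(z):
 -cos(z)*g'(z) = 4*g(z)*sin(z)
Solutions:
 g(z) = C1*cos(z)^4


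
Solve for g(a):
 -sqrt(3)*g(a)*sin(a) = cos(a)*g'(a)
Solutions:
 g(a) = C1*cos(a)^(sqrt(3))


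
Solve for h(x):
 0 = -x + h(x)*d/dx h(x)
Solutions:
 h(x) = -sqrt(C1 + x^2)
 h(x) = sqrt(C1 + x^2)


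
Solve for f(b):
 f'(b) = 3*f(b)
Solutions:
 f(b) = C1*exp(3*b)


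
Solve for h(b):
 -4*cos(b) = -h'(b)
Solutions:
 h(b) = C1 + 4*sin(b)


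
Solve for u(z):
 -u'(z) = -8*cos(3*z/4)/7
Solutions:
 u(z) = C1 + 32*sin(3*z/4)/21


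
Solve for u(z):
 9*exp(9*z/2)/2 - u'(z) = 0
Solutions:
 u(z) = C1 + exp(9*z/2)


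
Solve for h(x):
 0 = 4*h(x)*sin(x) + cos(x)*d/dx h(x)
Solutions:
 h(x) = C1*cos(x)^4


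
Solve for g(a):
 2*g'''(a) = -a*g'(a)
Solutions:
 g(a) = C1 + Integral(C2*airyai(-2^(2/3)*a/2) + C3*airybi(-2^(2/3)*a/2), a)


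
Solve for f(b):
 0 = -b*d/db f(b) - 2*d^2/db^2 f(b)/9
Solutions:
 f(b) = C1 + C2*erf(3*b/2)


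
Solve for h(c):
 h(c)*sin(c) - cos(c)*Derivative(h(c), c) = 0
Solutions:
 h(c) = C1/cos(c)


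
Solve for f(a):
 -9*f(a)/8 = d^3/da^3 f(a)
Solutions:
 f(a) = C3*exp(-3^(2/3)*a/2) + (C1*sin(3*3^(1/6)*a/4) + C2*cos(3*3^(1/6)*a/4))*exp(3^(2/3)*a/4)


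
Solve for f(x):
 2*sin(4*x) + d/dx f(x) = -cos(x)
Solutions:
 f(x) = C1 - sin(x) + cos(4*x)/2


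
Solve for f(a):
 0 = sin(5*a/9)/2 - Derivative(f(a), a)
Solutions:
 f(a) = C1 - 9*cos(5*a/9)/10


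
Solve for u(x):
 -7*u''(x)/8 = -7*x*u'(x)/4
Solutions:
 u(x) = C1 + C2*erfi(x)


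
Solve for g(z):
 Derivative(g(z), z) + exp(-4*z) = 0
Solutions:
 g(z) = C1 + exp(-4*z)/4


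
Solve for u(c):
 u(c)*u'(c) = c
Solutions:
 u(c) = -sqrt(C1 + c^2)
 u(c) = sqrt(C1 + c^2)


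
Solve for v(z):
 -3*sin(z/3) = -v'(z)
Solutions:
 v(z) = C1 - 9*cos(z/3)


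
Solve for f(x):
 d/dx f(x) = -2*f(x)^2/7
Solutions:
 f(x) = 7/(C1 + 2*x)


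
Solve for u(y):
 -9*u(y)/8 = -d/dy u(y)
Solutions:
 u(y) = C1*exp(9*y/8)
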